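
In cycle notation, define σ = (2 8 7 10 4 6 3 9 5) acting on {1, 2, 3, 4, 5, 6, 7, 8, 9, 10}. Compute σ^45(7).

7 lies in the 9-cycle (2 8 7 10 4 6 3 9 5).
Since the cycle has length 9, σ^45 acts on it the same as σ^0 (45 mod 9 = 0).
So σ^45(7) = 7.

7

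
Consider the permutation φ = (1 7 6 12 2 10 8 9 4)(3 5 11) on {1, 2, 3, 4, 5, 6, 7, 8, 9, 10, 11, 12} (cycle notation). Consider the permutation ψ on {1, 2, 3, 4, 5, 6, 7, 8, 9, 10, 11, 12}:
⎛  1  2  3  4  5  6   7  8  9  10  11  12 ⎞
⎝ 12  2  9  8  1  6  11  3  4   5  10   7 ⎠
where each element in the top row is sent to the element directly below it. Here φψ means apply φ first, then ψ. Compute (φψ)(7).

First apply φ: φ(7) = 6, then ψ(6) = 6. Thus (φψ)(7) = 6.

6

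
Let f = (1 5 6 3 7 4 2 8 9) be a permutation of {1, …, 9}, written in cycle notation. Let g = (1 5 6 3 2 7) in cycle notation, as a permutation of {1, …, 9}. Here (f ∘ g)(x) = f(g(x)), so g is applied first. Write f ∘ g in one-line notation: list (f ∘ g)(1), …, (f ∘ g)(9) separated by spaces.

6 4 8 2 3 7 5 9 1

(f ∘ g)(x) = f(g(x)). Computing each image: f(g(1)) = f(5) = 6, f(g(2)) = f(7) = 4, f(g(3)) = f(2) = 8, f(g(4)) = f(4) = 2, f(g(5)) = f(6) = 3, f(g(6)) = f(3) = 7, f(g(7)) = f(1) = 5, f(g(8)) = f(8) = 9, f(g(9)) = f(9) = 1.
Hence f ∘ g = [6 4 8 2 3 7 5 9 1].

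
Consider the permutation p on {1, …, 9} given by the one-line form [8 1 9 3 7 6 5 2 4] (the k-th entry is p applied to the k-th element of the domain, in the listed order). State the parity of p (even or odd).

odd

In disjoint-cycle form the cycle lengths are 3, 3, 2, 1.
A cycle is odd iff its length is even; p has 1 even-length cycle, so sgn(p) = (−1)^1 and p is odd.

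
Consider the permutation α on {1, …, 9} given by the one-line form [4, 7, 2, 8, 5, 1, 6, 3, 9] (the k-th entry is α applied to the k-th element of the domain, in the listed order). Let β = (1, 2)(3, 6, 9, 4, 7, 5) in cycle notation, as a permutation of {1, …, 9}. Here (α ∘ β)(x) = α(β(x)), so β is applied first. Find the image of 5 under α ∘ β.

2

β(5) = 3, then α(3) = 2; composing gives (α ∘ β)(5) = 2.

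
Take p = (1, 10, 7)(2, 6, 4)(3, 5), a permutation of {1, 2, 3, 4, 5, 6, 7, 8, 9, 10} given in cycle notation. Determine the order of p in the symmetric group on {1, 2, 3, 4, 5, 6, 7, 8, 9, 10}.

6

The cycle type of p is (3, 3, 2, 1, 1).
The order of p is the least common multiple of its cycle lengths: lcm(3, 3, 2) = 6.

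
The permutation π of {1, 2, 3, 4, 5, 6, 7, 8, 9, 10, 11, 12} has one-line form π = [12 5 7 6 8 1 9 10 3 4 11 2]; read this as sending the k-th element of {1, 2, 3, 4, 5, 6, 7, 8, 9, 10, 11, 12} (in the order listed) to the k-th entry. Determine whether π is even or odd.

In disjoint-cycle form the cycle lengths are 8, 3, 1.
A cycle of length ℓ contributes ℓ−1 transpositions, so π is a product of 7 + 2 = 9 transpositions — odd.

odd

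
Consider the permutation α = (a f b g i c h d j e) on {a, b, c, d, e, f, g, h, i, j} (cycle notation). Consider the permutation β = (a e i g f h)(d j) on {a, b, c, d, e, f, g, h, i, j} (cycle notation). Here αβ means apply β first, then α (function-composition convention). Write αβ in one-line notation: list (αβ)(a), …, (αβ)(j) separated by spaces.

a g h e c d b f i j

Chase each element through β then α: a → e → a; b → b → g; c → c → h; d → j → e; e → i → c; f → h → d; g → f → b; h → a → f; i → g → i; j → d → j.
Collecting the images, αβ = [a g h e c d b f i j].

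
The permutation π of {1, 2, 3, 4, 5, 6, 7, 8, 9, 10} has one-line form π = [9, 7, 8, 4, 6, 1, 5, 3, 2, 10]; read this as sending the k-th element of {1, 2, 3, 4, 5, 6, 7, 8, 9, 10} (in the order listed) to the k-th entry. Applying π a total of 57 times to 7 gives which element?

1

Tracing 7 → 5 → … returns to 7 after 6 steps, so 7 lies in a 6-cycle (1, 9, 2, 7, 5, 6).
On a 6-cycle, π^6 is the identity, so π^57 = π^3 there (57 ≡ 3 mod 6).
Advancing 3 steps from 7: 7 → 5 → 6 → 1.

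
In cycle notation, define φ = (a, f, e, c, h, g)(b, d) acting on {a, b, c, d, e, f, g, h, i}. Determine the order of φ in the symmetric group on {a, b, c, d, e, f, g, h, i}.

The cycle type of φ is (6, 2, 1).
Since disjoint cycles commute, ord(φ) = lcm(6, 2) = 6.

6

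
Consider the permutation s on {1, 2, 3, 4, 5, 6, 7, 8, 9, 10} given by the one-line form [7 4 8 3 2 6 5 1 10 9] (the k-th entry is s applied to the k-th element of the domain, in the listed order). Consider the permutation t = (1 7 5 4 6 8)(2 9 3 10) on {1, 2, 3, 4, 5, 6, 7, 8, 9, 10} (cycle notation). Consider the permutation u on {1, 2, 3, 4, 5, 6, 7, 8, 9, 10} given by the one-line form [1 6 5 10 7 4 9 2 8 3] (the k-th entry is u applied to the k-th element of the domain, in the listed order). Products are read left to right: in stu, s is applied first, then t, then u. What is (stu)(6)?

2

(stu)(6) = u(t(s(6))). s(6) = 6, then t(6) = 8, then u(8) = 2, so the result is 2.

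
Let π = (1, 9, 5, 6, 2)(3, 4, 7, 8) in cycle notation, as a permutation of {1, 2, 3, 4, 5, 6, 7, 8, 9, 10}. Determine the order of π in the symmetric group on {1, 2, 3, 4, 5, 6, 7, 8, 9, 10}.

The cycle type of π is (5, 4, 1).
Since disjoint cycles commute, ord(π) = lcm(5, 4) = 20.

20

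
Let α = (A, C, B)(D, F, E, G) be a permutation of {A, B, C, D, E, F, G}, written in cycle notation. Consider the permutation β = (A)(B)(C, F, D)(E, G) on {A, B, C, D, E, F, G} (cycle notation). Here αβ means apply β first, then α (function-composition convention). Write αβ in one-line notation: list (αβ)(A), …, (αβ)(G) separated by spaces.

C A E B D F G

For each element, apply β then α: A → A → C; B → B → A; C → F → E; D → C → B; E → G → D; F → D → F; G → E → G.
So αβ in one-line form is C A E B D F G.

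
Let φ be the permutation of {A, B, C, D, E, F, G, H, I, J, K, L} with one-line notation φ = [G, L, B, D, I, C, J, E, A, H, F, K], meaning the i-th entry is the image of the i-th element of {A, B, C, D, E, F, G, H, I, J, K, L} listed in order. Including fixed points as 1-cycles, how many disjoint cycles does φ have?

The cycle decomposition is (A G J H E I)(B L K F C)(D), which has 3 cycles (counting 1-cycles).

3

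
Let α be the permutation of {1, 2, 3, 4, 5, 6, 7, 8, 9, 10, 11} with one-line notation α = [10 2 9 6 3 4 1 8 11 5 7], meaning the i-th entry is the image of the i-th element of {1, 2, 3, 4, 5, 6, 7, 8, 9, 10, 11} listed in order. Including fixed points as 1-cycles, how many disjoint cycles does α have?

4

The cycle decomposition is (1, 10, 5, 3, 9, 11, 7)(2)(4, 6)(8), which has 4 cycles (counting 1-cycles).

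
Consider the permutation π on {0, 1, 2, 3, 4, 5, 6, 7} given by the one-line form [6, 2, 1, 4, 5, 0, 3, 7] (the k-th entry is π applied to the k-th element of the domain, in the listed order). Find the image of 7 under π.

7 is element number 8 of the domain, and entry number 8 of the one-line form is 7, so π(7) = 7.

7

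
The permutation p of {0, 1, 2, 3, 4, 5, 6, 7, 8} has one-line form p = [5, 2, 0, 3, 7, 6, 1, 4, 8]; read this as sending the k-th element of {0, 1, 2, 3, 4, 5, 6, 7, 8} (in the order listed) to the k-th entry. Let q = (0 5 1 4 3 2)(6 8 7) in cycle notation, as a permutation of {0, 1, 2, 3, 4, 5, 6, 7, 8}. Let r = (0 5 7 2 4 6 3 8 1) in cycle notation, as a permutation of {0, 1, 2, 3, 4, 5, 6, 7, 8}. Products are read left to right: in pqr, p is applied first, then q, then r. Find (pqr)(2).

Apply the permutations in order: p(2) = 0, then q(0) = 5, then r(5) = 7. So (pqr)(2) = 7.

7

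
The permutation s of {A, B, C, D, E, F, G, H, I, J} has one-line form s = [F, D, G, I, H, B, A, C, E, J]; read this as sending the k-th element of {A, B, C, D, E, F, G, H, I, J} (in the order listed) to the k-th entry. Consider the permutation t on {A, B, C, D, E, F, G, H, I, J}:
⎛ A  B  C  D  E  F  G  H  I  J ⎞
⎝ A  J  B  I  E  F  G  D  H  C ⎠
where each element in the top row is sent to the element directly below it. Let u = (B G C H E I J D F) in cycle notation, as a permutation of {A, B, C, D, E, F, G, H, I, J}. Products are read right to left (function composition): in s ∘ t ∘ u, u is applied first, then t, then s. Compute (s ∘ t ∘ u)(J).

Apply the permutations in order: u(J) = D, then t(D) = I, then s(I) = E. So (s ∘ t ∘ u)(J) = E.

E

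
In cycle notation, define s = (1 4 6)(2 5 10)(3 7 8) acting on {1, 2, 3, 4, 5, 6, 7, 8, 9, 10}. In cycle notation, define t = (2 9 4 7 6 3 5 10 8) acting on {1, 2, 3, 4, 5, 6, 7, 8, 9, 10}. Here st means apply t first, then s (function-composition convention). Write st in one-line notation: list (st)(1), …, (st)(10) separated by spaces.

(st)(x) = s(t(x)). Computing each image: s(t(1)) = s(1) = 4, s(t(2)) = s(9) = 9, s(t(3)) = s(5) = 10, s(t(4)) = s(7) = 8, s(t(5)) = s(10) = 2, s(t(6)) = s(3) = 7, s(t(7)) = s(6) = 1, s(t(8)) = s(2) = 5, s(t(9)) = s(4) = 6, s(t(10)) = s(8) = 3.
Hence st = [4 9 10 8 2 7 1 5 6 3].

4 9 10 8 2 7 1 5 6 3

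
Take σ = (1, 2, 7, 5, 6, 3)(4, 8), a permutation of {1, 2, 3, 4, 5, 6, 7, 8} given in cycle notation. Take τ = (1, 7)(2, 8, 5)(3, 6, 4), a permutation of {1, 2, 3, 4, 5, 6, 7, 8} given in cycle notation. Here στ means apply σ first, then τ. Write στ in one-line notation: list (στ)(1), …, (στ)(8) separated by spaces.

8 1 7 5 4 6 2 3

(στ)(x) = τ(σ(x)). Computing each image: τ(σ(1)) = τ(2) = 8, τ(σ(2)) = τ(7) = 1, τ(σ(3)) = τ(1) = 7, τ(σ(4)) = τ(8) = 5, τ(σ(5)) = τ(6) = 4, τ(σ(6)) = τ(3) = 6, τ(σ(7)) = τ(5) = 2, τ(σ(8)) = τ(4) = 3.
Hence στ = [8 1 7 5 4 6 2 3].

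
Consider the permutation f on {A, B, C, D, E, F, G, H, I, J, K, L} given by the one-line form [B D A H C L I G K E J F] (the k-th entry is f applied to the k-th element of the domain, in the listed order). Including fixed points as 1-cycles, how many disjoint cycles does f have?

2

The cycle decomposition is (A, B, D, H, G, I, K, J, E, C)(F, L), which has 2 cycles (counting 1-cycles).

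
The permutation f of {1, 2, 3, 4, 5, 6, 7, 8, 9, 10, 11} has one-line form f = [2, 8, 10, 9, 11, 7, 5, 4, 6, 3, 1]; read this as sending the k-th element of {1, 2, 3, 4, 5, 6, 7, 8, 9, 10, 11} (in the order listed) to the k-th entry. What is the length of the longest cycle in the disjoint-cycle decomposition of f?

Decomposing into disjoint cycles gives (1, 2, 8, 4, 9, 6, 7, 5, 11)(3, 10); the longest has length 9.

9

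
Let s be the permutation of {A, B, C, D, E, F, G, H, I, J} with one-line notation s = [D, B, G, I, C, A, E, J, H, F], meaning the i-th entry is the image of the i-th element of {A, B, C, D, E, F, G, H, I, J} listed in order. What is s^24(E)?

E

Tracing E → C → … returns to E after 3 steps, so E lies in a 3-cycle (C, G, E).
Powers repeat with period 3 on this cycle, and 24 mod 3 = 0, so s^24(E) = s^0(E).
So s^24(E) = E.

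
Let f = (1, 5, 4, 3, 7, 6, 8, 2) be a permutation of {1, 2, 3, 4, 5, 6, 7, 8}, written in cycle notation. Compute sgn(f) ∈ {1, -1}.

The cycle lengths are 8.
A cycle of length ℓ contributes ℓ−1 transpositions, so f is a product of 7 transpositions — odd.

-1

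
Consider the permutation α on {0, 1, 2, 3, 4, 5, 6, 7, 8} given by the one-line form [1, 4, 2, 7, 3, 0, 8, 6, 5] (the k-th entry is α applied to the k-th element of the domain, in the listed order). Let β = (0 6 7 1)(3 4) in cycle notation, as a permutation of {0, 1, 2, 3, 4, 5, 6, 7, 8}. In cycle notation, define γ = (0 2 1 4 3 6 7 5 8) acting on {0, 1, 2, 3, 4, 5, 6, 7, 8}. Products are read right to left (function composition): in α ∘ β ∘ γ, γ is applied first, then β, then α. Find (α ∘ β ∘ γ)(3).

(α ∘ β ∘ γ)(3) = α(β(γ(3))). γ(3) = 6, then β(6) = 7, then α(7) = 6, so the result is 6.

6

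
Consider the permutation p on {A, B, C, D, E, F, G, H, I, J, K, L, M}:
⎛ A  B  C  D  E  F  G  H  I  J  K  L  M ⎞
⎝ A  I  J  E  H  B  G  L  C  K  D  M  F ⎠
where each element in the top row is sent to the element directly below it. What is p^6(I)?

H

Tracing I → C → … returns to I after 11 steps, so I lies in an 11-cycle (B, I, C, J, K, D, E, H, L, M, F).
Advancing 6 steps from I: I → C → J → K → D → E → H.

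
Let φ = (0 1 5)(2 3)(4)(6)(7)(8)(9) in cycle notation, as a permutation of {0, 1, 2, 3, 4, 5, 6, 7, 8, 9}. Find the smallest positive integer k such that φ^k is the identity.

6

The cycle type of φ is (3, 2, 1, 1, 1, 1, 1).
Since disjoint cycles commute, ord(φ) = lcm(3, 2) = 6.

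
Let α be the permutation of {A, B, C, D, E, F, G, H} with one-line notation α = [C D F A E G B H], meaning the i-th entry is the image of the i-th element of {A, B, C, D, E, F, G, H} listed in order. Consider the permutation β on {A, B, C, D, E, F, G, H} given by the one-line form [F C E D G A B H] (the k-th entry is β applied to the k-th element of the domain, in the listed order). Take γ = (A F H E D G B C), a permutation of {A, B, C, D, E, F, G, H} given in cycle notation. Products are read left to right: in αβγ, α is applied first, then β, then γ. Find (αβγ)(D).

(αβγ)(D) = γ(β(α(D))). α(D) = A, then β(A) = F, then γ(F) = H, so the result is H.

H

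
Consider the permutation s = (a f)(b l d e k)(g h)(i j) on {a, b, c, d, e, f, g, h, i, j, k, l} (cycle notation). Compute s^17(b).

d

b lies in the 5-cycle (b l d e k).
On a 5-cycle, s^5 is the identity, so s^17 = s^2 there (17 ≡ 2 mod 5).
Stepping 2 places around the cycle: b → l → d.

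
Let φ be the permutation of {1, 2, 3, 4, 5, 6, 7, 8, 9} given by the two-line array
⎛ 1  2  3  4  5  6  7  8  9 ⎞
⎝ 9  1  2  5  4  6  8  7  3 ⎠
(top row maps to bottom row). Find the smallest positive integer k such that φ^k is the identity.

The disjoint-cycle form of φ has cycle lengths 4, 2, 2, 1.
The order of φ is the least common multiple of its cycle lengths: lcm(4, 2, 2) = 4.

4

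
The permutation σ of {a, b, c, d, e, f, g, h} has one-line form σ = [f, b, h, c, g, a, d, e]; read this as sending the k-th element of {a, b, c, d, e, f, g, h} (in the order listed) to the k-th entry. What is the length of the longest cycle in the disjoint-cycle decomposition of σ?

5

Decomposing into disjoint cycles gives (a, f)(c, h, e, g, d); the longest has length 5.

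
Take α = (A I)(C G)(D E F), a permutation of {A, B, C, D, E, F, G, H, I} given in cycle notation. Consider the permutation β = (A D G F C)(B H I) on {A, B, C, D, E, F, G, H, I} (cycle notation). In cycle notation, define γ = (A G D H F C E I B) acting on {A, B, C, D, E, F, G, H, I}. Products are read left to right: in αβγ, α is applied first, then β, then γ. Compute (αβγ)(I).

(αβγ)(I) = γ(β(α(I))). α(I) = A, then β(A) = D, then γ(D) = H, so the result is H.

H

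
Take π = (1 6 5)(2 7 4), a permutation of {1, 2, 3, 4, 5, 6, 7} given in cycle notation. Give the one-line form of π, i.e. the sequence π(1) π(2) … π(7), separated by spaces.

Image by image: 1↦6, 2↦7, 3↦3, 4↦2, 5↦1, 6↦5, 7↦4.
Listing these in domain order gives 6 7 3 2 1 5 4.

6 7 3 2 1 5 4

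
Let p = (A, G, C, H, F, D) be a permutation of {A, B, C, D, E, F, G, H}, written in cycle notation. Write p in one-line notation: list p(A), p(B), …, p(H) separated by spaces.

Image by image: A→G, B→B, C→H, D→A, E→E, F→D, G→C, H→F.
So the one-line form is G B H A E D C F.

G B H A E D C F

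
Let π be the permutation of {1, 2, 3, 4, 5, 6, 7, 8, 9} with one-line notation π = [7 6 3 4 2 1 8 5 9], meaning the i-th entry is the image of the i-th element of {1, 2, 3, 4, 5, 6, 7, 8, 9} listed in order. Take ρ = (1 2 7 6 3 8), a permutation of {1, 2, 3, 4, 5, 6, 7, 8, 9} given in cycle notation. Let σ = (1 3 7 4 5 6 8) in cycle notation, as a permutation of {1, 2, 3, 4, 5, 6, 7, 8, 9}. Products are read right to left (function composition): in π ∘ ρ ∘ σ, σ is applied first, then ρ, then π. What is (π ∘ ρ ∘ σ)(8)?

6

Apply the permutations in order: σ(8) = 1, then ρ(1) = 2, then π(2) = 6. So (π ∘ ρ ∘ σ)(8) = 6.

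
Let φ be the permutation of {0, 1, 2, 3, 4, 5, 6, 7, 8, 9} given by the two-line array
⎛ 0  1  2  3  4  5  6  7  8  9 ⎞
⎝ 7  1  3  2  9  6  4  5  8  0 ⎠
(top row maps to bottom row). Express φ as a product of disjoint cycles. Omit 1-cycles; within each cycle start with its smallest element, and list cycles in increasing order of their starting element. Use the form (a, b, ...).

(0, 7, 5, 6, 4, 9)(2, 3)

From 0: 0 → 7 → 5 → 6 → 4 → 9 → 0, closing the cycle (0, 7, 5, 6, 4, 9).
Repeating from the next unused element and collecting all non-trivial cycles gives (0, 7, 5, 6, 4, 9)(2, 3).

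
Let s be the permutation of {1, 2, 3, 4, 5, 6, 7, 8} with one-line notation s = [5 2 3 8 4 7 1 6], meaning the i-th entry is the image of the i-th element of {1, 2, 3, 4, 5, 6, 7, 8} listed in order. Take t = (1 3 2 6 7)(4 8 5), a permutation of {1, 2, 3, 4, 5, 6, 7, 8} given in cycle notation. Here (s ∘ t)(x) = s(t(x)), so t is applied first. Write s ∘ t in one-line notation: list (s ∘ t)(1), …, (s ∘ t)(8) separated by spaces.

3 7 2 6 8 1 5 4

Chase each element through t then s: 1 → 3 → 3; 2 → 6 → 7; 3 → 2 → 2; 4 → 8 → 6; 5 → 4 → 8; 6 → 7 → 1; 7 → 1 → 5; 8 → 5 → 4.
So s ∘ t in one-line form is 3 7 2 6 8 1 5 4.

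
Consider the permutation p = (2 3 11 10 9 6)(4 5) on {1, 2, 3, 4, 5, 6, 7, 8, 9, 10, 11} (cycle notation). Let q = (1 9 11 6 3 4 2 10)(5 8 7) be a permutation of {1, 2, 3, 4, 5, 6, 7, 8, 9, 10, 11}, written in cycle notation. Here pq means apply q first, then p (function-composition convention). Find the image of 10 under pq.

1

q(10) = 1, then p(1) = 1; composing gives (pq)(10) = 1.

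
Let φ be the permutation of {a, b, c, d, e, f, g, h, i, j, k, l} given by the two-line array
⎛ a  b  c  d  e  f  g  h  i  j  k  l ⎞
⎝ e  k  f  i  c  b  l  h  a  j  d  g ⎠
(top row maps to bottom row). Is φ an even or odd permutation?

even

In disjoint-cycle form the cycle lengths are 8, 2, 1, 1.
A cycle of length ℓ contributes ℓ−1 transpositions, so φ is a product of 7 + 1 = 8 transpositions — even.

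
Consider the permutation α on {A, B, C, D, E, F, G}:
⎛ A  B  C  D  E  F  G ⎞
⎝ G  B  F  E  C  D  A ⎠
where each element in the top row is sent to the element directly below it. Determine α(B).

The entry below B in the array is B, so α(B) = B.

B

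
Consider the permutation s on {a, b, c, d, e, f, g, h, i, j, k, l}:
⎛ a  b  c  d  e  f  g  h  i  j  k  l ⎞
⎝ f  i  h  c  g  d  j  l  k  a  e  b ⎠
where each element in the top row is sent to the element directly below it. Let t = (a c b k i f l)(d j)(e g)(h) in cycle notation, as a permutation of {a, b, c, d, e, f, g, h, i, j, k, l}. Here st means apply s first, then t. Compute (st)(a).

s(a) = f, then t(f) = l; composing gives (st)(a) = l.

l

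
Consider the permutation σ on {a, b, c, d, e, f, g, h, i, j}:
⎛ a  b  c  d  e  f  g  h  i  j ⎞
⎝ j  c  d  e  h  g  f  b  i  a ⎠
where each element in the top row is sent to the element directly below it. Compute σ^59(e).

d

Tracing e → h → … returns to e after 5 steps, so e lies in a 5-cycle (b, c, d, e, h).
Since the cycle has length 5, σ^59 acts on it the same as σ^4 (59 mod 5 = 4).
Stepping 4 places around the cycle: e → h → b → c → d.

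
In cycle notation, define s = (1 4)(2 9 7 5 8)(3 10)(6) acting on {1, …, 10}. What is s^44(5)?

5 lies in the 5-cycle (2 9 7 5 8).
Powers repeat with period 5 on this cycle, and 44 mod 5 = 4, so s^44(5) = s^4(5).
Stepping 4 places around the cycle: 5 → 8 → 2 → 9 → 7.

7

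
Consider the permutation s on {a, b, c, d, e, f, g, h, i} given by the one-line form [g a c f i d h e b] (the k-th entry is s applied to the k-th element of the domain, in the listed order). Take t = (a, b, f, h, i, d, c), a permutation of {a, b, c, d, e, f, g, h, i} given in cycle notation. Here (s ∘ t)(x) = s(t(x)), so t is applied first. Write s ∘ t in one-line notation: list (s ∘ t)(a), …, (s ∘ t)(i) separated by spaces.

a d g c i e h b f

For each element, apply t then s: a → b → a; b → f → d; c → a → g; d → c → c; e → e → i; f → h → e; g → g → h; h → i → b; i → d → f.
Collecting the images, s ∘ t = [a d g c i e h b f].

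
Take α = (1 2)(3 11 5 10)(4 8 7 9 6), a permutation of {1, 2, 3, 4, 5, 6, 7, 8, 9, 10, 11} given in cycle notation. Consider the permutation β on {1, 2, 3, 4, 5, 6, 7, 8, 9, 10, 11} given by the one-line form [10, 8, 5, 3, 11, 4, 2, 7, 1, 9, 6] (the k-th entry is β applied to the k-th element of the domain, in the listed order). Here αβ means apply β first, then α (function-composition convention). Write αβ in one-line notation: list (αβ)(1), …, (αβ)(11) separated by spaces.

3 7 10 11 5 8 1 9 2 6 4

For each element, apply β then α: 1 → 10 → 3; 2 → 8 → 7; 3 → 5 → 10; 4 → 3 → 11; 5 → 11 → 5; 6 → 4 → 8; 7 → 2 → 1; 8 → 7 → 9; 9 → 1 → 2; 10 → 9 → 6; 11 → 6 → 4.
So αβ in one-line form is 3 7 10 11 5 8 1 9 2 6 4.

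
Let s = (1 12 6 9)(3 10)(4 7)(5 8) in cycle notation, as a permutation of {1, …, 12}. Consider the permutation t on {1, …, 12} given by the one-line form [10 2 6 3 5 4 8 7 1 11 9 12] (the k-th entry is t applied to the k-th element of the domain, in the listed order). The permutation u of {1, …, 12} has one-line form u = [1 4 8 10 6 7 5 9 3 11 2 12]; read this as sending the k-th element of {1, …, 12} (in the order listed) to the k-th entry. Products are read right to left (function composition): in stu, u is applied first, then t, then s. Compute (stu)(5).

Apply the permutations in order: u(5) = 6, then t(6) = 4, then s(4) = 7. So (stu)(5) = 7.

7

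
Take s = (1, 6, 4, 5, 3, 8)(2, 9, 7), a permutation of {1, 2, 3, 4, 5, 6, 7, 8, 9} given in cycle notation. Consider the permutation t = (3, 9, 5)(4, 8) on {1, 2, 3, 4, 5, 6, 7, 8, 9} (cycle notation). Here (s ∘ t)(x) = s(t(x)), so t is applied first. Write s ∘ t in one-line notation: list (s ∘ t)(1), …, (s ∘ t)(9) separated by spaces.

6 9 7 1 8 4 2 5 3

(s ∘ t)(x) = s(t(x)). Computing each image: s(t(1)) = s(1) = 6, s(t(2)) = s(2) = 9, s(t(3)) = s(9) = 7, s(t(4)) = s(8) = 1, s(t(5)) = s(3) = 8, s(t(6)) = s(6) = 4, s(t(7)) = s(7) = 2, s(t(8)) = s(4) = 5, s(t(9)) = s(5) = 3.
Hence s ∘ t = [6 9 7 1 8 4 2 5 3].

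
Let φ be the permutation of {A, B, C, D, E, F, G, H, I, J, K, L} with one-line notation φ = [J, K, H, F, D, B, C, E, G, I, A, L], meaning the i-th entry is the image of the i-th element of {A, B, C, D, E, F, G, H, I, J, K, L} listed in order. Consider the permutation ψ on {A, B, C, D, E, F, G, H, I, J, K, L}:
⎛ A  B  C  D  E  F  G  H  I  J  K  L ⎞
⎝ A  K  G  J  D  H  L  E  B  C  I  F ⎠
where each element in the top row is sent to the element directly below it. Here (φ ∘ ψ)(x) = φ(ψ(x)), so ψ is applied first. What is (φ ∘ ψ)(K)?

G

First apply ψ: ψ(K) = I, then φ(I) = G. Thus (φ ∘ ψ)(K) = G.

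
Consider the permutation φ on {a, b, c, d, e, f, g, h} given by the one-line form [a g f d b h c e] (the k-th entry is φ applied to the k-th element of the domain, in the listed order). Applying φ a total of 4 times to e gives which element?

f

Tracing e → b → … returns to e after 6 steps, so e lies in a 6-cycle (b g c f h e).
Stepping 4 places around the cycle: e → b → g → c → f.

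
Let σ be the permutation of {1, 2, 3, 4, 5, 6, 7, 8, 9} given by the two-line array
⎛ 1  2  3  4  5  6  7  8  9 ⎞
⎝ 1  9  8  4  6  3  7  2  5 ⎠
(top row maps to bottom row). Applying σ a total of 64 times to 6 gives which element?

Tracing 6 → 3 → … returns to 6 after 6 steps, so 6 lies in a 6-cycle (2 9 5 6 3 8).
Since the cycle has length 6, σ^64 acts on it the same as σ^4 (64 mod 6 = 4).
Stepping 4 places around the cycle: 6 → 3 → 8 → 2 → 9.

9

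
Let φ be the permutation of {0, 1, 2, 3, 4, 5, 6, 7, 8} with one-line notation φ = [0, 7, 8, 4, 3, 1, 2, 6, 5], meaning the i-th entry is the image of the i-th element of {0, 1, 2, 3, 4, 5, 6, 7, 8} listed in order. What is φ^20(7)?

Tracing 7 → 6 → … returns to 7 after 6 steps, so 7 lies in a 6-cycle (1, 7, 6, 2, 8, 5).
Since the cycle has length 6, φ^20 acts on it the same as φ^2 (20 mod 6 = 2).
Advancing 2 steps from 7: 7 → 6 → 2.

2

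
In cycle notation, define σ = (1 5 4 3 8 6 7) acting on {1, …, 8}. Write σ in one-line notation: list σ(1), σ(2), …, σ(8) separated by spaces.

Each element maps to the next entry in its cycle (wrapping to the front): 1→5, 2→2, 3→8, 4→3, 5→4, 6→7, 7→1, 8→6.
Listing these in domain order gives 5 2 8 3 4 7 1 6.

5 2 8 3 4 7 1 6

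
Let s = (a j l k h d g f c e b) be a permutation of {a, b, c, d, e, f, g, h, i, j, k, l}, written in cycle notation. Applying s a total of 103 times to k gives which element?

k lies in the 11-cycle (a j l k h d g f c e b).
Powers repeat with period 11 on this cycle, and 103 mod 11 = 4, so s^103(k) = s^4(k).
Stepping 4 places around the cycle: k → h → d → g → f.

f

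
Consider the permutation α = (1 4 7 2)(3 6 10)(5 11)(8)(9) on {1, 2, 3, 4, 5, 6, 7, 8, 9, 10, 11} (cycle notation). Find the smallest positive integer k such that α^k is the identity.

The disjoint cycles have lengths 4, 3, 2, 1, 1.
The order is lcm(4, 3, 2) = 12.

12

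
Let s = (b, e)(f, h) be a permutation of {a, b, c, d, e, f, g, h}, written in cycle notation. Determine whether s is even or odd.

The cycle lengths are 2, 2, 1, 1, 1, 1.
A cycle of length ℓ contributes ℓ−1 transpositions, so s is a product of 1 + 1 = 2 transpositions — even.

even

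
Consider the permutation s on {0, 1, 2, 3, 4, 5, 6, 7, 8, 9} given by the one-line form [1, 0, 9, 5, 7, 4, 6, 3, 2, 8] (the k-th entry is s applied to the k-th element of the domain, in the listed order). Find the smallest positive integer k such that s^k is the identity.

Writing s as disjoint cycles, the cycle lengths are 4, 3, 2, 1.
The order of s is the least common multiple of its cycle lengths: lcm(4, 3, 2) = 12.

12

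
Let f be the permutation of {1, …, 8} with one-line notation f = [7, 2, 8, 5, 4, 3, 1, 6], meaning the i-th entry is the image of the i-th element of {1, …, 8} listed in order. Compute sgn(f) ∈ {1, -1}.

1

In disjoint-cycle form the cycle lengths are 3, 2, 2, 1.
A cycle of length ℓ contributes ℓ−1 transpositions, so f is a product of 2 + 1 + 1 = 4 transpositions — even.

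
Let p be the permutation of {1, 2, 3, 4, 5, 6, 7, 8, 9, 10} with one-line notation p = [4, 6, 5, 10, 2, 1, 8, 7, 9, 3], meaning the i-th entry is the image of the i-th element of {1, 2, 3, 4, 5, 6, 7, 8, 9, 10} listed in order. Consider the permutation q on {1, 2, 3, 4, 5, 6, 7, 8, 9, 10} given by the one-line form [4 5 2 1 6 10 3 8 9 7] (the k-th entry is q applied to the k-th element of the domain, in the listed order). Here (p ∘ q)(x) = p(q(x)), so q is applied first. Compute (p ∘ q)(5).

q(5) = 6, then p(6) = 1; composing gives (p ∘ q)(5) = 1.

1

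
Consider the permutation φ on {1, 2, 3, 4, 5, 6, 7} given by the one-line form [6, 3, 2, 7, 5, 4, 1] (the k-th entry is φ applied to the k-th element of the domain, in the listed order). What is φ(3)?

2

3 is element number 3 of the domain, and entry number 3 of the one-line form is 2, so φ(3) = 2.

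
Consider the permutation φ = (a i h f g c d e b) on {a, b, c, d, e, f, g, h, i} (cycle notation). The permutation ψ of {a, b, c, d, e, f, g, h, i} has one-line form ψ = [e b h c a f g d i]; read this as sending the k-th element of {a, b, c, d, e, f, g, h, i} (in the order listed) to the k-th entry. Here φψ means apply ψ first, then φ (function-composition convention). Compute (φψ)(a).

b

(φψ)(a) = φ(ψ(a)). ψ(a) = e, then φ(e) = b. So (φψ)(a) = b.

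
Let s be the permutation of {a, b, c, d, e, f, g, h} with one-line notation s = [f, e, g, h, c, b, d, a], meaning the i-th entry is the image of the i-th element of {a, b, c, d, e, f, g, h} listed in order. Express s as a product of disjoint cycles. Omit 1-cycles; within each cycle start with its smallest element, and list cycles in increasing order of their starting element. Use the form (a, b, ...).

(a, f, b, e, c, g, d, h)

From a: a → f → b → e → c → g → d → h → a, closing the cycle (a, f, b, e, c, g, d, h).
Repeating from the next unused element and collecting all non-trivial cycles gives (a, f, b, e, c, g, d, h).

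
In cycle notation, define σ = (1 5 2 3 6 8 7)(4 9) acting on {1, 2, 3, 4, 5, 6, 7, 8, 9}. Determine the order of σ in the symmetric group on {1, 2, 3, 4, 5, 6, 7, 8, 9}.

The cycle type of σ is (7, 2).
Since disjoint cycles commute, ord(σ) = lcm(7, 2) = 14.

14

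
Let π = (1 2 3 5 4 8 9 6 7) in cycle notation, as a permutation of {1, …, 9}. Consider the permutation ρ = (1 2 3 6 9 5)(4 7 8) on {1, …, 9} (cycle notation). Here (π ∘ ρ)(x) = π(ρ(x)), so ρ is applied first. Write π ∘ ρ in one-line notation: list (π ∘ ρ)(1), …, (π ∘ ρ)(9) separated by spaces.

3 5 7 1 2 6 9 8 4

(π ∘ ρ)(x) = π(ρ(x)). Computing each image: π(ρ(1)) = π(2) = 3, π(ρ(2)) = π(3) = 5, π(ρ(3)) = π(6) = 7, π(ρ(4)) = π(7) = 1, π(ρ(5)) = π(1) = 2, π(ρ(6)) = π(9) = 6, π(ρ(7)) = π(8) = 9, π(ρ(8)) = π(4) = 8, π(ρ(9)) = π(5) = 4.
Hence π ∘ ρ = [3 5 7 1 2 6 9 8 4].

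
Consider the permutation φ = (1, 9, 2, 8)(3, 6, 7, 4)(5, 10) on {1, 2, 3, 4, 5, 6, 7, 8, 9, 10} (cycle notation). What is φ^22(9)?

9 lies in the 4-cycle (1, 9, 2, 8).
Powers repeat with period 4 on this cycle, and 22 mod 4 = 2, so φ^22(9) = φ^2(9).
Advancing 2 steps from 9: 9 → 2 → 8.

8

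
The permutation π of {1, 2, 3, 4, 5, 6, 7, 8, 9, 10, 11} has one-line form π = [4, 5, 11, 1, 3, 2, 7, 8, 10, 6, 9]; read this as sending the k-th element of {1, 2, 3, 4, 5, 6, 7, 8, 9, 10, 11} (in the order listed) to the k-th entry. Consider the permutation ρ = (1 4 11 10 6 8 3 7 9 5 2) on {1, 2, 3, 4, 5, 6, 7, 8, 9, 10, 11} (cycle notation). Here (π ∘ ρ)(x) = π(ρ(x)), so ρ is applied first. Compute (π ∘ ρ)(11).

6

First apply ρ: ρ(11) = 10, then π(10) = 6. Thus (π ∘ ρ)(11) = 6.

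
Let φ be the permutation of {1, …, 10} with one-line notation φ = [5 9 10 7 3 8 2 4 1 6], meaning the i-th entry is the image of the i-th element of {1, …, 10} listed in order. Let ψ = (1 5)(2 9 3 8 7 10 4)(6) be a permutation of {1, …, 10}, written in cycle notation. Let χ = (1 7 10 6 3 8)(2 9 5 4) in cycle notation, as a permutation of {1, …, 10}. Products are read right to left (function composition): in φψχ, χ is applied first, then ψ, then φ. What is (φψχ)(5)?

9

Chase 5: χ(5) = 4; ψ(4) = 2; φ(2) = 9. Hence (φψχ)(5) = 9.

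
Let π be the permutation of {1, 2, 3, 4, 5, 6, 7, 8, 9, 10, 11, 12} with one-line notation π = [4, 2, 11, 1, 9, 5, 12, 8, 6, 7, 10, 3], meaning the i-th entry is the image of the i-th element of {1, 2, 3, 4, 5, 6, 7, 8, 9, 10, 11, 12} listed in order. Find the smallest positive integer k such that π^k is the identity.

30

The disjoint-cycle form of π has cycle lengths 5, 3, 2, 1, 1.
Since disjoint cycles commute, ord(π) = lcm(5, 3, 2) = 30.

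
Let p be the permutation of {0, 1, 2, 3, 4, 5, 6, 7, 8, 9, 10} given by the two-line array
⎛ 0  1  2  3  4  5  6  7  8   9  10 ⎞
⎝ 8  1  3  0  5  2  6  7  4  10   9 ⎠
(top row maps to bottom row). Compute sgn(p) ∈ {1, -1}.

In disjoint-cycle form the cycle lengths are 6, 2, 1, 1, 1.
A cycle of length ℓ contributes ℓ−1 transpositions, so p is a product of 5 + 1 = 6 transpositions — even.

1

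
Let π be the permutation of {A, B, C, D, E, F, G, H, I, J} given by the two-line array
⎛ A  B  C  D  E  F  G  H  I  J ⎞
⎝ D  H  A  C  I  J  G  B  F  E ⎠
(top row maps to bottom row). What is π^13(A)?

D

Tracing A → D → … returns to A after 3 steps, so A lies in a 3-cycle (A D C).
Powers repeat with period 3 on this cycle, and 13 mod 3 = 1, so π^13(A) = π^1(A).
Advancing 1 step from A: A → D.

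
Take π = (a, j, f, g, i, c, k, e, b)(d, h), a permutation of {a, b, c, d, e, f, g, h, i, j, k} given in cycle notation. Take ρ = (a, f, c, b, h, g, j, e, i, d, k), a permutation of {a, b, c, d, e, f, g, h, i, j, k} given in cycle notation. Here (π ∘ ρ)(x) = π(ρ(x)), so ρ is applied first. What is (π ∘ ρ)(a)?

ρ(a) = f, then π(f) = g; composing gives (π ∘ ρ)(a) = g.

g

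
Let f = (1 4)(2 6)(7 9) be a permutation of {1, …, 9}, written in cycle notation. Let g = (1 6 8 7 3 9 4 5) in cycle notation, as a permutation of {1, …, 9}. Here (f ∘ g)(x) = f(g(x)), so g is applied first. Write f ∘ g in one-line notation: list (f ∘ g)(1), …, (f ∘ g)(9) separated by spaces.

2 6 7 5 4 8 3 9 1

For each element, apply g then f: 1 → 6 → 2; 2 → 2 → 6; 3 → 9 → 7; 4 → 5 → 5; 5 → 1 → 4; 6 → 8 → 8; 7 → 3 → 3; 8 → 7 → 9; 9 → 4 → 1.
Collecting the images, f ∘ g = [2 6 7 5 4 8 3 9 1].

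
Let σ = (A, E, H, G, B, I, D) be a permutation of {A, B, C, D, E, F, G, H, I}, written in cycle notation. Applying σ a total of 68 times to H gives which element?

H lies in the 7-cycle (A, E, H, G, B, I, D).
Powers repeat with period 7 on this cycle, and 68 mod 7 = 5, so σ^68(H) = σ^5(H).
Advancing 5 steps from H: H → G → B → I → D → A.

A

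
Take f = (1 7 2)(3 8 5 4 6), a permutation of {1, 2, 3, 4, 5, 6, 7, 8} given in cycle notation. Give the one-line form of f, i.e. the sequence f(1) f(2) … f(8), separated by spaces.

7 1 8 6 4 3 2 5

Reading each image from the cycles: 1→7, 2→1, 3→8, 4→6, 5→4, 6→3, 7→2, 8→5.
So the one-line form is 7 1 8 6 4 3 2 5.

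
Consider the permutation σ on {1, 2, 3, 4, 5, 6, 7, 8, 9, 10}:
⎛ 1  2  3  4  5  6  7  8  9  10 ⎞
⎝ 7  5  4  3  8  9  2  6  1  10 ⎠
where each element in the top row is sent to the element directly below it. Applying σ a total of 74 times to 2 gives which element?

Tracing 2 → 5 → … returns to 2 after 7 steps, so 2 lies in a 7-cycle (1 7 2 5 8 6 9).
On a 7-cycle, σ^7 is the identity, so σ^74 = σ^4 there (74 ≡ 4 mod 7).
Advancing 4 steps from 2: 2 → 5 → 8 → 6 → 9.

9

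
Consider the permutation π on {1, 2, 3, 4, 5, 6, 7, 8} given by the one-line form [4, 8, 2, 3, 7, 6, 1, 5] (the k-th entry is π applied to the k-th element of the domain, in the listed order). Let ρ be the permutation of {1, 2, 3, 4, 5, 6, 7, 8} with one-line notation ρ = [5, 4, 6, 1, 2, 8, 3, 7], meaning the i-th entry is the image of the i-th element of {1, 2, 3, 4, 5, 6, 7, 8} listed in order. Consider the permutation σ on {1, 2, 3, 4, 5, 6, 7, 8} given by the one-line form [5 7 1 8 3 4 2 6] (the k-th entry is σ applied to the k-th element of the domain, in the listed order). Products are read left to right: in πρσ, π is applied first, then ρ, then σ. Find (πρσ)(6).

6

Chase 6: π(6) = 6; ρ(6) = 8; σ(8) = 6. Hence (πρσ)(6) = 6.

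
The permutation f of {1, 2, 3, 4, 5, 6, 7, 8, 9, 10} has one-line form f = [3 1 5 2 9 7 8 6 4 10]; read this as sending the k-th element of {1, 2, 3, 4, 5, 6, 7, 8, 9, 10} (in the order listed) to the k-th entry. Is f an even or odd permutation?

In disjoint-cycle form the cycle lengths are 6, 3, 1.
A cycle of length ℓ contributes ℓ−1 transpositions, so f is a product of 5 + 2 = 7 transpositions — odd.

odd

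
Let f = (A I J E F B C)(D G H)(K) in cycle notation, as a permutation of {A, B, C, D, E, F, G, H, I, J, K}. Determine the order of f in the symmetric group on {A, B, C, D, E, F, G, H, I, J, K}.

21

The disjoint cycles have lengths 7, 3, 1.
The order of f is the least common multiple of its cycle lengths: lcm(7, 3) = 21.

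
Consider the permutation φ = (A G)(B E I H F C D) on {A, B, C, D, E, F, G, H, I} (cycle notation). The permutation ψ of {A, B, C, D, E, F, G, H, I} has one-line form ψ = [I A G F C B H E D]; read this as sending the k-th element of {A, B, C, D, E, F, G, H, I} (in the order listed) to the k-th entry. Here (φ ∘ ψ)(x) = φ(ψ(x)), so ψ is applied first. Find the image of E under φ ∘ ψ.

D

First apply ψ: ψ(E) = C, then φ(C) = D. Thus (φ ∘ ψ)(E) = D.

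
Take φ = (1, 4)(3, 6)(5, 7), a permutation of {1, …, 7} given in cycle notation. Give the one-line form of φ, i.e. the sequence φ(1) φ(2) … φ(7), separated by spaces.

4 2 6 1 7 3 5

Each element maps to the next entry in its cycle (wrapping to the front): 1↦4, 2↦2, 3↦6, 4↦1, 5↦7, 6↦3, 7↦5.
Listing these in domain order gives 4 2 6 1 7 3 5.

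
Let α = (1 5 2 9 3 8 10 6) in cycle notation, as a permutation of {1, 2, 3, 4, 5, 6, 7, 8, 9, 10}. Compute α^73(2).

2 lies in the 8-cycle (1 5 2 9 3 8 10 6).
Powers repeat with period 8 on this cycle, and 73 mod 8 = 1, so α^73(2) = α^1(2).
Stepping 1 place around the cycle: 2 → 9.

9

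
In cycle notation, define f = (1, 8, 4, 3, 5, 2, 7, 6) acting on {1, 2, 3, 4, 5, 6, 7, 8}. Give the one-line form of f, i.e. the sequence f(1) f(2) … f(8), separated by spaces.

Each element maps to the next entry in its cycle (wrapping to the front): 1→8, 2→7, 3→5, 4→3, 5→2, 6→1, 7→6, 8→4.
So the one-line form is 8 7 5 3 2 1 6 4.

8 7 5 3 2 1 6 4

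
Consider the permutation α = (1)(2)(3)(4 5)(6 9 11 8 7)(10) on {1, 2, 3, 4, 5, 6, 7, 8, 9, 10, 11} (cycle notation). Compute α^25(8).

8 lies in the 5-cycle (6 9 11 8 7).
Powers repeat with period 5 on this cycle, and 25 mod 5 = 0, so α^25(8) = α^0(8).
So α^25(8) = 8.

8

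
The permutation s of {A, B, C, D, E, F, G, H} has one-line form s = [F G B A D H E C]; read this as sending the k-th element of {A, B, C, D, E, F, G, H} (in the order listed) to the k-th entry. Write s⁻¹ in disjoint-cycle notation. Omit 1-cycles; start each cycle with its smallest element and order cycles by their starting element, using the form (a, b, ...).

First write s in disjoint cycles: (A, F, H, C, B, G, E, D).
The inverse reverses every cycle; in canonical form, s⁻¹ = (A, D, E, G, B, C, H, F).

(A, D, E, G, B, C, H, F)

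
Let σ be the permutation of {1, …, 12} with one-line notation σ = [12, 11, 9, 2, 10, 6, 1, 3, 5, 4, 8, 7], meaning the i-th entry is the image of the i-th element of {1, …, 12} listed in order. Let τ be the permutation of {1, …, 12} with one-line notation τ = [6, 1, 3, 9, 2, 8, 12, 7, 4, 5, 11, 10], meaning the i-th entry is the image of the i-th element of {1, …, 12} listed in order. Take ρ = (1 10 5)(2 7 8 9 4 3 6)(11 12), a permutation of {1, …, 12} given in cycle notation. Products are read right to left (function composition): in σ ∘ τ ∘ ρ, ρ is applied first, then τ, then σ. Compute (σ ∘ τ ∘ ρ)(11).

Chase 11: ρ(11) = 12; τ(12) = 10; σ(10) = 4. Hence (σ ∘ τ ∘ ρ)(11) = 4.

4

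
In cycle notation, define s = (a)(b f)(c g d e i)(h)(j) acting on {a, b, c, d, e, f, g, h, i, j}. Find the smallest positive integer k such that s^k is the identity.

10

The disjoint cycles have lengths 5, 2, 1, 1, 1.
The order is lcm(5, 2) = 10.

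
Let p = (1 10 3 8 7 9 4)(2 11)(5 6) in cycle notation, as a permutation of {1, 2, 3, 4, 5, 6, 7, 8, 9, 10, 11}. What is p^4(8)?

1

8 lies in the 7-cycle (1 10 3 8 7 9 4).
Advancing 4 steps from 8: 8 → 7 → 9 → 4 → 1.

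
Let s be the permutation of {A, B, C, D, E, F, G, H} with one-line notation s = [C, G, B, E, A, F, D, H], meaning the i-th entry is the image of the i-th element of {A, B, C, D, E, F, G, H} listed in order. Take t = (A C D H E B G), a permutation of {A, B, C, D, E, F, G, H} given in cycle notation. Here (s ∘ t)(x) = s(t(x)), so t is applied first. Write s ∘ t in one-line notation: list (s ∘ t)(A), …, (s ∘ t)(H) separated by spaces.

B D E H G F C A

Chase each element through t then s: A → C → B; B → G → D; C → D → E; D → H → H; E → B → G; F → F → F; G → A → C; H → E → A.
So s ∘ t in one-line form is B D E H G F C A.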